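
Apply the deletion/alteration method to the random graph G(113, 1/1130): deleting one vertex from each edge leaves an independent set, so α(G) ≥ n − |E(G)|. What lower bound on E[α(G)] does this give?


E[|E(G)|] = C(113, 2)·p = 6328 · (1/1130) = 28/5.
E[α(G)] ≥ n − E[|E(G)|] = 113 − 28/5 = 537/5.
Numerically: ≈ 107.40000.
(This is only a lower bound; the true E[α(G)] may be larger.)

E[α(G)] ≥ 537/5 ≈ 107.40000.


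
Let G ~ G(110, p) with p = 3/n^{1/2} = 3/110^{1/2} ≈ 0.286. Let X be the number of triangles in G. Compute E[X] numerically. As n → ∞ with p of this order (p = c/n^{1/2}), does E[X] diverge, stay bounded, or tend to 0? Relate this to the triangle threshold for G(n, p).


Number of potential triangles: C(110, 3) = 215820.
Each occurs with probability p³ ≈ (0.286)³ ≈ 2.340317e-02.
By linearity: E[X] = C(110, 3)·p³ ≈ 215820 · 2.340317e-02 ≈ 5050.8727.
Since α = 1/2 < 1, p = c/n^{1/2} ≫ 1/n is above the triangle threshold p ~ 1/n. Asymptotically E[X] ~ (c³/6)·n^{3(1−α)} = (3³/6)·n^{1.5} → ∞; triangles are abundant w.h.p.

E[X] ≈ 5050.8727; in regime p = Θ(1/n^{1/2}) E[X] diverges (above the triangle threshold p ~ 1/n).


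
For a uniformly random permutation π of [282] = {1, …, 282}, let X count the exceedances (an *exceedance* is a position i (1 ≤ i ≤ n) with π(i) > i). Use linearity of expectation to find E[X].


Write X = Σ_{i=1}^{282} X_i, where X_i = 1_{π(i) > i}.
For each fixed i, π(i) is uniform over {1, …, 282} (marginal of a uniform permutation), so P[π(i) > i] = (n − i)/n. Summing: Σ_{i=1}^{282} (n − i)/n = (0 + 1 + … + 281)/282 = 282(282 − 1)/(2·282) = (282 − 1)/2.
Hence E[X] = Σ_{i=1}^{282} (282 − i)/282 = 281/2 ≈ 140.50000.

E[X] = 281/2 = 140.50000.


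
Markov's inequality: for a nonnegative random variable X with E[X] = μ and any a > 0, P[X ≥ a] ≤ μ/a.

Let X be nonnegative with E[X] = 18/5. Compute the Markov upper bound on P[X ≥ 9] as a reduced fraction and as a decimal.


μ = E[X] = 18/5, a = 9.
Markov: P[X ≥ 9] ≤ μ/a = (18/5)/9 = 2/5.
Numerically: ≈ 0.40000.
(Since a = 9 > μ = 3.60000, the bound 2/5 is < 1 and informative.)

P[X ≥ 9] ≤ 2/5 ≈ 0.40000.


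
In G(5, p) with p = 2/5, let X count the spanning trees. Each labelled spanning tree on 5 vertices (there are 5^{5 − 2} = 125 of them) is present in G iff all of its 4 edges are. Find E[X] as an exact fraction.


K_5 has 5^{5 − 2} = 125 labelled spanning trees.
For each such spanning tree H, let X_H = 1 if all 4 edges of H are present in G. Then P[X_H = 1] = p^{4} = (2/5)^{4} = 16/625.
Summing the indicators: E[X] = Σ_H E[X_H] = 125 · p^{4} = 125 · 16/625 = 16/5.
Numerically: E[X] ≈ 3.2.

E[X] = 125 · (2/5)^{4} = 16/5 ≈ 3.2.


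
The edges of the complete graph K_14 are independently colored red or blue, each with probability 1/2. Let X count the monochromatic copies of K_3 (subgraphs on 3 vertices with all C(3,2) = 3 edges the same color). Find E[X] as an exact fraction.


Let X = Σ_S X_S over the C(14, 3) = 364 subsets S of size 3, where X_S = 1 if the K_3 on S is monochromatic.
For a fixed S, the K_3 on S has C(3, 2) = 3 edges. P[all 3 edges red] = (1/2)^3, and likewise for blue, so P[monochromatic] = 2·(1/2)^3 = 2^{1 − 3} = 1/4.
By linearity: E[X] = C(14, 3) · 2^{1 − 3} = 364 · 1/4 = 91.
Numerically: E[X] ≈ 91.000000.

E[X] = C(14,3)·2^(1−C(3,2)) = 91 ≈ 91.000000.


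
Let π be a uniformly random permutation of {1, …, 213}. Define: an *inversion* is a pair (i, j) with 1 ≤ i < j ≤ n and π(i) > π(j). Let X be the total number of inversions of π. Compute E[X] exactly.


Write X = Σ X_I over the C(213, 2) = 22578 pairs i < j, with X_I the indicator of one inversion.
There are 22578 indicators.
For each fixed pair i < j, the values π(i) and π(j) are two distinct elements of {1, …, 213} in uniformly random order; by symmetry P[π(i) > π(j)] = 1/2.
By linearity: E[X] = 22578 · (1/2) = C(213, 2) · (1/2) = 22578/2 = 11289 ≈ 11289.0000.

E[X] = 11289 = 11289.0000.


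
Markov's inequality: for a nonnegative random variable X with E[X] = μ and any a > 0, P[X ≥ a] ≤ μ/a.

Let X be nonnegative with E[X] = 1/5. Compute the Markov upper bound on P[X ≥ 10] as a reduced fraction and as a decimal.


μ = E[X] = 1/5, a = 10.
Markov: P[X ≥ 10] ≤ μ/a = (1/5)/10 = 1/50.
Numerically: ≈ 0.02000.
(Since a = 10 > μ = 0.20000, the bound 1/50 is < 1 and informative.)

P[X ≥ 10] ≤ 1/50 ≈ 0.02000.


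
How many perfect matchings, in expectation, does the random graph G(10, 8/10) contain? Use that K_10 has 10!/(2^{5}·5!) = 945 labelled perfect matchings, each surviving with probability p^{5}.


K_10 has 10!/(2^{5}·5!) = 945 labelled perfect matchings.
For each such perfect matching H, let X_H = 1 if all 5 edges of H are present in G. Then P[X_H = 1] = p^{5} = (4/5)^{5} = 1024/3125.
By linearity: E[X] = Σ_H E[X_H] = 945 · p^{5} = 945 · 1024/3125 = 193536/625.
Numerically: E[X] ≈ 309.658.

E[X] = 945 · (4/5)^{5} = 193536/625 ≈ 309.658.


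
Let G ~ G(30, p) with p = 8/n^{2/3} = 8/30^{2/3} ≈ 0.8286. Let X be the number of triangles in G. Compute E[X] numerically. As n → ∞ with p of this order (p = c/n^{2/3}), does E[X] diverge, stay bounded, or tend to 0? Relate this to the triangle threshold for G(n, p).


Number of potential triangles: C(30, 3) = 4060.
Each occurs with probability p³ ≈ (0.8286)³ ≈ 5.6888889e-01.
By linearity: E[X] = C(30, 3)·p³ ≈ 4060 · 5.6888889e-01 ≈ 2309.68889.
Since α = 2/3 < 1, p = c/n^{2/3} ≫ 1/n is above the triangle threshold p ~ 1/n. Asymptotically E[X] ~ (c³/6)·n^{3(1−α)} = (8³/6)·n^{1} → ∞; triangles are abundant w.h.p.

E[X] ≈ 2309.68889; in regime p = Θ(1/n^{2/3}) E[X] diverges (above the triangle threshold p ~ 1/n).


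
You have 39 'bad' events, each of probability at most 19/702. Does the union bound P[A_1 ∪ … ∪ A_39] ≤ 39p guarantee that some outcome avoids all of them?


Union bound: P[∪_{i=1}^{39} A_i] ≤ Σ_i P[A_i] ≤ 39·p = 39·(19/702) = 19/18.
Numerically: 19/18 ≈ 1.056.
Is 19/18 < 1? NO.
Since the bound 19/18 is ≥ 1, the union bound is uninformative here; it does NOT by itself certify existence.

39·p = 19/18 ≈ 1.056; existence NOT certified by the union bound.


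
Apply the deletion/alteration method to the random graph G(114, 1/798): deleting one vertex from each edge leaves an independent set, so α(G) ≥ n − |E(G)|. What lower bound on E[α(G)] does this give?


E[|E(G)|] = C(114, 2)·p = 6441 · (1/798) = 113/14.
E[α(G)] ≥ n − E[|E(G)|] = 114 − 113/14 = 1483/14.
Numerically: ≈ 105.929.
(This is only a lower bound; the true E[α(G)] may be larger.)

E[α(G)] ≥ 1483/14 ≈ 105.929.


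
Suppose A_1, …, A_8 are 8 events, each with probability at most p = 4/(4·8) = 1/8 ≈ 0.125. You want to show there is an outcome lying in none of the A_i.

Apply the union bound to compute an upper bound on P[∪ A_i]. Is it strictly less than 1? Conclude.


Union bound: P[∪_{i=1}^{8} A_i] ≤ Σ_i P[A_i] ≤ 8·p = 8·(1/8) = 1.
Numerically: 1 ≈ 1.000.
Is 1 < 1? NO.
Since the bound 1 is ≥ 1, the union bound is uninformative here; it does NOT by itself certify existence.

8·p = 1 ≈ 1.000; existence NOT certified by the union bound.


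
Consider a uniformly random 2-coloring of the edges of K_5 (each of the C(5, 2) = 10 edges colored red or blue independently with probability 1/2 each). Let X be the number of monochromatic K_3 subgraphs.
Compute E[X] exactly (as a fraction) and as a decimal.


Let X = Σ_S X_S over the C(5, 3) = 10 subsets S of size 3, where X_S = 1 if the K_3 on S is monochromatic.
For a fixed S, the K_3 on S has C(3, 2) = 3 edges. P[all 3 edges red] = (1/2)^3, and likewise for blue, so P[monochromatic] = 2·(1/2)^3 = 2^{1 − 3} = 1/4.
By linearity of expectation: E[X] = C(5, 3) · 2^{1 − 3} = 10 · 1/4 = 5/2.
Numerically: E[X] ≈ 2.500000.

E[X] = C(5,3)·2^(1−C(3,2)) = 5/2 ≈ 2.500000.


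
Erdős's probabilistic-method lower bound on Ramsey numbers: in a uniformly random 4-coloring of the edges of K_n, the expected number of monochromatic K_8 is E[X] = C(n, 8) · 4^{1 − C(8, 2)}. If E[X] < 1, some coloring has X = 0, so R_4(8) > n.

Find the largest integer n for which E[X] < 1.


We need C(n, 8) · 4^{1 − 28} < 1, i.e. C(n, 8) < 4^{28 − 1} = 18014398509481984.
Check values of n near the boundary:
  n = 406: C(406, 8) = 17082453897995850; 17082453897995850 < 18014398509481984? YES
  n = 407: C(407, 8) = 17424959239309050; 17424959239309050 < 18014398509481984? YES
  n = 408: C(408, 8) = 17773458424095231; 17773458424095231 < 18014398509481984? YES
  n = 409: C(409, 8) = 18128041135797879; 18128041135797879 < 18014398509481984? NO
  n = 410: C(410, 8) = 18488798173326195; 18488798173326195 < 18014398509481984? NO
  n = 411: C(411, 8) = 18855821462126715; 18855821462126715 < 18014398509481984? NO
The largest n with C(n, 8) < 18014398509481984 is n = 408 (where E[X] = 17773458424095231/18014398509481984 ≈ 0.987). Hence R_4(8) > 408, i.e. R_4(8) ≥ 409.

Largest n = 408; hence R_4(8) > 408.


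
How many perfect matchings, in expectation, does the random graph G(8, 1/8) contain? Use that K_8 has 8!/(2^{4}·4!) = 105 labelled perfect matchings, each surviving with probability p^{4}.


K_8 has 8!/(2^{4}·4!) = 105 labelled perfect matchings.
For each such perfect matching H, let X_H = 1 if all 4 edges of H are present in G. Then P[X_H = 1] = p^{4} = (1/8)^{4} = 1/4096.
Summing the indicators: E[X] = Σ_H E[X_H] = 105 · p^{4} = 105 · 1/4096 = 105/4096.
Numerically: E[X] ≈ 0.0256348.

E[X] = 105 · (1/8)^{4} = 105/4096 ≈ 0.0256348.


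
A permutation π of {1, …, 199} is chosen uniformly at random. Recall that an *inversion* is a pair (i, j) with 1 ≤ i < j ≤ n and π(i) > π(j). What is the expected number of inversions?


Write X = Σ X_I over the C(199, 2) = 19701 pairs i < j, with X_I the indicator of one inversion.
There are 19701 indicators.
For each fixed pair i < j, the values π(i) and π(j) are two distinct elements of {1, …, 199} in uniformly random order; by symmetry P[π(i) > π(j)] = 1/2.
By linearity: E[X] = 19701 · (1/2) = C(199, 2) · (1/2) = 19701/2 = 19701/2 ≈ 9850.50000.

E[X] = 19701/2 = 9850.50000.


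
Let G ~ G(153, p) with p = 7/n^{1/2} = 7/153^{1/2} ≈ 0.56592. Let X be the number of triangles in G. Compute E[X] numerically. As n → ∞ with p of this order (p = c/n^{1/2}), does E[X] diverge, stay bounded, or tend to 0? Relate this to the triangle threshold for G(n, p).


Number of potential triangles: C(153, 3) = 585276.
Each occurs with probability p³ ≈ (0.56592)³ ≈ 1.8124122e-01.
By linearity: E[X] = C(153, 3)·p³ ≈ 585276 · 1.8124122e-01 ≈ 106076.13552.
Since α = 1/2 < 1, p = c/n^{1/2} ≫ 1/n is above the triangle threshold p ~ 1/n. Asymptotically E[X] ~ (c³/6)·n^{3(1−α)} = (7³/6)·n^{1.5} → ∞; triangles are abundant w.h.p.

E[X] ≈ 106076.13552; in regime p = Θ(1/n^{1/2}) E[X] diverges (above the triangle threshold p ~ 1/n).


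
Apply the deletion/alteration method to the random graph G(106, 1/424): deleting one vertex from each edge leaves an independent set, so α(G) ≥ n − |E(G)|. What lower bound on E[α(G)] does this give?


E[|E(G)|] = C(106, 2)·p = 5565 · (1/424) = 105/8.
E[α(G)] ≥ n − E[|E(G)|] = 106 − 105/8 = 743/8.
Numerically: ≈ 92.8750.
(This is only a lower bound; the true E[α(G)] may be larger.)

E[α(G)] ≥ 743/8 ≈ 92.8750.


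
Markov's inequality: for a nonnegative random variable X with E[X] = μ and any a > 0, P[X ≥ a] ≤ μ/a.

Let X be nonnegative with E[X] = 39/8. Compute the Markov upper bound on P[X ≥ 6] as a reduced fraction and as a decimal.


μ = E[X] = 39/8, a = 6.
Markov: P[X ≥ 6] ≤ μ/a = (39/8)/6 = 13/16.
Numerically: ≈ 0.8125.
(Since a = 6 > μ = 4.8750, the bound 13/16 is < 1 and informative.)

P[X ≥ 6] ≤ 13/16 ≈ 0.8125.


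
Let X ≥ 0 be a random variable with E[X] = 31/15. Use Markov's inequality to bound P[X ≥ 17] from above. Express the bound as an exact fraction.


μ = E[X] = 31/15, a = 17.
Markov: P[X ≥ 17] ≤ μ/a = (31/15)/17 = 31/255.
Numerically: ≈ 0.1216.
(Since a = 17 > μ = 2.0667, the bound 31/255 is < 1 and informative.)

P[X ≥ 17] ≤ 31/255 ≈ 0.1216.


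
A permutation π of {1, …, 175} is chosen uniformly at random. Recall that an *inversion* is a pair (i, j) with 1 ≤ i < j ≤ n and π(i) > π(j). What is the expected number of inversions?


Write X = Σ X_I over the C(175, 2) = 15225 pairs i < j, with X_I the indicator of one inversion.
There are 15225 indicators.
For each fixed pair i < j, the values π(i) and π(j) are two distinct elements of {1, …, 175} in uniformly random order; by symmetry P[π(i) > π(j)] = 1/2.
By linearity: E[X] = 15225 · (1/2) = C(175, 2) · (1/2) = 15225/2 = 15225/2 ≈ 7612.5000.

E[X] = 15225/2 = 7612.5000.


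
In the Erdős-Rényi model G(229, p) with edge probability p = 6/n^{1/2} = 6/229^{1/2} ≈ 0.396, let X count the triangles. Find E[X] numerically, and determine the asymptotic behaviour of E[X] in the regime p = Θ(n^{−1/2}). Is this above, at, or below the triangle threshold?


Number of potential triangles: C(229, 3) = 1975354.
Each occurs with probability p³ ≈ (0.396)³ ≈ 6.23305e-02.
By linearity: E[X] = C(229, 3)·p³ ≈ 1975354 · 6.23305e-02 ≈ 123124.779.
Since α = 1/2 < 1, p = c/n^{1/2} ≫ 1/n is above the triangle threshold p ~ 1/n. Asymptotically E[X] ~ (c³/6)·n^{3(1−α)} = (6³/6)·n^{1.5} → ∞; triangles are abundant w.h.p.

E[X] ≈ 123124.779; in regime p = Θ(1/n^{1/2}) E[X] diverges (above the triangle threshold p ~ 1/n).


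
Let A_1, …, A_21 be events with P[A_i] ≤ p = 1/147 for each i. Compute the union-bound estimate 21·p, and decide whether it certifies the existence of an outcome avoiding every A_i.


Union bound: P[∪_{i=1}^{21} A_i] ≤ Σ_i P[A_i] ≤ 21·p = 21·(1/147) = 1/7.
Numerically: 1/7 ≈ 0.1428571.
Is 1/7 < 1? YES.
Since P[∪ A_i] ≤ 1/7 < 1, the complement has P[∩ A_i^c] ≥ 1 − 1/7 = 6/7 > 0, so some outcome avoids every A_i.

21·p = 1/7 ≈ 0.1428571; existence CERTIFIED by the union bound.


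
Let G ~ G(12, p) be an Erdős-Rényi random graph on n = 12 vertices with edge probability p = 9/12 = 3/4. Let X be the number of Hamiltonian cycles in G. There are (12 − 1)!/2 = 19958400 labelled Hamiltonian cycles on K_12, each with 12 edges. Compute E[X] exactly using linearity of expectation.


K_12 has (12 − 1)!/2 = 19958400 labelled Hamiltonian cycles.
For each such Hamiltonian cycle H, let X_H = 1 if all 12 edges of H are present in G. Then P[X_H = 1] = p^{12} = (3/4)^{12} = 531441/16777216.
Summing the indicators: E[X] = Σ_H E[X_H] = 19958400 · p^{12} = 19958400 · 531441/16777216 = 82864937925/131072.
Numerically: E[X] ≈ 632209.

E[X] = 19958400 · (3/4)^{12} = 82864937925/131072 ≈ 632209.


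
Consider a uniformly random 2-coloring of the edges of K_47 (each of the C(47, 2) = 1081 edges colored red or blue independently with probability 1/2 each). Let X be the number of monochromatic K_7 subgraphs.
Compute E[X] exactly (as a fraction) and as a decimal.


Let X = Σ_S X_S over the C(47, 7) = 62891499 subsets S of size 7, where X_S = 1 if the K_7 on S is monochromatic.
For a fixed S, the K_7 on S has C(7, 2) = 21 edges. P[all 21 edges red] = (1/2)^21, and likewise for blue, so P[monochromatic] = 2·(1/2)^21 = 2^{1 − 21} = 1/1048576.
By linearity of expectation: E[X] = C(47, 7) · 2^{1 − 21} = 62891499 · 1/1048576 = 62891499/1048576.
Numerically: E[X] ≈ 59.978007.

E[X] = C(47,7)·2^(1−C(7,2)) = 62891499/1048576 ≈ 59.978007.


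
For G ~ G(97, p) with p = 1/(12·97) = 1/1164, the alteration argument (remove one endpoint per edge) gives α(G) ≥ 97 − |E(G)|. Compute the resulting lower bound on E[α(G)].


E[|E(G)|] = C(97, 2)·p = 4656 · (1/1164) = 4.
E[α(G)] ≥ n − E[|E(G)|] = 97 − 4 = 93.
Numerically: ≈ 93.00000.
(This is only a lower bound; the true E[α(G)] may be larger.)

E[α(G)] ≥ 93 ≈ 93.00000.


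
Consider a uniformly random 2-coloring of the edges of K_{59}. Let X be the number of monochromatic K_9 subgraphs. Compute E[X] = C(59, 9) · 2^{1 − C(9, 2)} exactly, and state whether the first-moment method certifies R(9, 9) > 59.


E[X] = C(59, 9) · 2^{1 − 36} = 12565671261 · 2^{−35} = 12565671261/34359738368.
As a reduced fraction: E[X] = 12565671261/34359738368 ≈ 0.36571.
Is E[X] < 1? YES.
Since E[X] < 1, there exists a 2-coloring of K_{59} with no monochromatic K_9; hence R(9, 9) > 59.

E[X] = 12565671261/34359738368 ≈ 0.36571; E[X] < 1, so R(9, 9) > 59.


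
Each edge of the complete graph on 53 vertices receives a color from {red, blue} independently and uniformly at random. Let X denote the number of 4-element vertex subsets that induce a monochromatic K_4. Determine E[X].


Let X = Σ_S X_S over the C(53, 4) = 292825 subsets S of size 4, where X_S = 1 if the K_4 on S is monochromatic.
For a fixed S, the K_4 on S has C(4, 2) = 6 edges. P[all 6 edges red] = (1/2)^6, and likewise for blue, so P[monochromatic] = 2·(1/2)^6 = 2^{1 − 6} = 1/32.
By linearity: E[X] = C(53, 4) · 2^{1 − 6} = 292825 · 1/32 = 292825/32.
Numerically: E[X] ≈ 9150.781.

E[X] = C(53,4)·2^(1−C(4,2)) = 292825/32 ≈ 9150.781.


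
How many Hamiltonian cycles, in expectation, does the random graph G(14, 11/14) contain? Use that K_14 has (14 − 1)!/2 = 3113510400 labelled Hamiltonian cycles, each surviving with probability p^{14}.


K_14 has (14 − 1)!/2 = 3113510400 labelled Hamiltonian cycles.
For each such Hamiltonian cycle H, let X_H = 1 if all 14 edges of H are present in G. Then P[X_H = 1] = p^{14} = (11/14)^{14} = 379749833583241/11112006825558016.
By linearity: E[X] = Σ_H E[X_H] = 3113510400 · p^{14} = 3113510400 · 379749833583241/11112006825558016 = 329898174179601037725/3100448333024.
Numerically: E[X] ≈ 1.064e+08.

E[X] = 3113510400 · (11/14)^{14} = 329898174179601037725/3100448333024 ≈ 1.064e+08.


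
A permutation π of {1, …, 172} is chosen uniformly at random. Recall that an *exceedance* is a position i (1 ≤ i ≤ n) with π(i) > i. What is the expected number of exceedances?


Write X = Σ_{i=1}^{172} X_i, where X_i = 1_{π(i) > i}.
For each fixed i, π(i) is uniform over {1, …, 172} (marginal of a uniform permutation), so P[π(i) > i] = (n − i)/n. Summing: Σ_{i=1}^{172} (n − i)/n = (0 + 1 + … + 171)/172 = 172(172 − 1)/(2·172) = (172 − 1)/2.
Hence E[X] = Σ_{i=1}^{172} (172 − i)/172 = 171/2 ≈ 85.500.

E[X] = 171/2 = 85.500.


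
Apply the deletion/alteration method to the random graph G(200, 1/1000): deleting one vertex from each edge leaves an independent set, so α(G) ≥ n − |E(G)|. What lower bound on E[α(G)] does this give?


E[|E(G)|] = C(200, 2)·p = 19900 · (1/1000) = 199/10.
E[α(G)] ≥ n − E[|E(G)|] = 200 − 199/10 = 1801/10.
Numerically: ≈ 180.1000.
(This is only a lower bound; the true E[α(G)] may be larger.)

E[α(G)] ≥ 1801/10 ≈ 180.1000.


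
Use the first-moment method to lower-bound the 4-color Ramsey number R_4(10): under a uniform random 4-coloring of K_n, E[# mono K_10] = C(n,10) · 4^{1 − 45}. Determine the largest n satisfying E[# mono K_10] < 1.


We need C(n, 10) · 4^{1 − 45} < 1, i.e. C(n, 10) < 4^{45 − 1} = 309485009821345068724781056.
Check values of n near the boundary:
  n = 2017: C(2017, 10) = 300324964434452596180990448; 300324964434452596180990448 < 309485009821345068724781056? YES
  n = 2018: C(2018, 10) = 301820606687612220663963508; 301820606687612220663963508 < 309485009821345068724781056? YES
  n = 2019: C(2019, 10) = 303322949179835278009229628; 303322949179835278009229628 < 309485009821345068724781056? YES
  n = 2020: C(2020, 10) = 304832018578739931133653656; 304832018578739931133653656 < 309485009821345068724781056? YES
  n = 2021: C(2021, 10) = 306347841644770462864800616; 306347841644770462864800616 < 309485009821345068724781056? YES
  n = 2022: C(2022, 10) = 307870445231474093395937796; 307870445231474093395937796 < 309485009821345068724781056? YES
  n = 2023: C(2023, 10) = 309399856285778485315440716; 309399856285778485315440716 < 309485009821345068724781056? YES
  n = 2024: C(2024, 10) = 310936101848269937576192656; 310936101848269937576192656 < 309485009821345068724781056? NO
  n = 2025: C(2025, 10) = 312479209053472269772600560; 312479209053472269772600560 < 309485009821345068724781056? NO
The largest n with C(n, 10) < 309485009821345068724781056 is n = 2023 (where E[X] = 77349964071444621328860179/77371252455336267181195264 ≈ 0.9997). Hence R_4(10) > 2023, i.e. R_4(10) ≥ 2024.

Largest n = 2023; hence R_4(10) > 2023.


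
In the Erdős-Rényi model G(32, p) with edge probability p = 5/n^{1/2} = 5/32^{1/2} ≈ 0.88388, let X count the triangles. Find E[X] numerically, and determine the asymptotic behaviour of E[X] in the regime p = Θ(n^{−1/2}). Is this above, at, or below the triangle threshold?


Number of potential triangles: C(32, 3) = 4960.
Each occurs with probability p³ ≈ (0.88388)³ ≈ 6.9053397e-01.
By linearity: E[X] = C(32, 3)·p³ ≈ 4960 · 6.9053397e-01 ≈ 3425.04847.
Since α = 1/2 < 1, p = c/n^{1/2} ≫ 1/n is above the triangle threshold p ~ 1/n. Asymptotically E[X] ~ (c³/6)·n^{3(1−α)} = (5³/6)·n^{1.5} → ∞; triangles are abundant w.h.p.

E[X] ≈ 3425.04847; in regime p = Θ(1/n^{1/2}) E[X] diverges (above the triangle threshold p ~ 1/n).


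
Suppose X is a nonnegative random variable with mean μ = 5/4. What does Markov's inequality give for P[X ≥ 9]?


μ = E[X] = 5/4, a = 9.
Markov: P[X ≥ 9] ≤ μ/a = (5/4)/9 = 5/36.
Numerically: ≈ 0.139.
(Since a = 9 > μ = 1.250, the bound 5/36 is < 1 and informative.)

P[X ≥ 9] ≤ 5/36 ≈ 0.139.


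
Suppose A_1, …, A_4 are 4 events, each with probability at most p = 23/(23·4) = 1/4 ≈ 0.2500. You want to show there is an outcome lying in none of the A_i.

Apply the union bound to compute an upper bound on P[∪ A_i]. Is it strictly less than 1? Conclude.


Union bound: P[∪_{i=1}^{4} A_i] ≤ Σ_i P[A_i] ≤ 4·p = 4·(1/4) = 1.
Numerically: 1 ≈ 1.0000.
Is 1 < 1? NO.
Since the bound 1 is ≥ 1, the union bound is uninformative here; it does NOT by itself certify existence.

4·p = 1 ≈ 1.0000; existence NOT certified by the union bound.


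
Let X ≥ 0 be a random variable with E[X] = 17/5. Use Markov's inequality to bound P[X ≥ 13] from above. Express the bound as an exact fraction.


μ = E[X] = 17/5, a = 13.
Markov: P[X ≥ 13] ≤ μ/a = (17/5)/13 = 17/65.
Numerically: ≈ 0.26154.
(Since a = 13 > μ = 3.40000, the bound 17/65 is < 1 and informative.)

P[X ≥ 13] ≤ 17/65 ≈ 0.26154.


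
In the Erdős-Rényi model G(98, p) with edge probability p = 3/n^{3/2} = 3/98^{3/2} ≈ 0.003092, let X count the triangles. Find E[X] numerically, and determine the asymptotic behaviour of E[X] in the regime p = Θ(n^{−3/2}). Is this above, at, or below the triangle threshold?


Number of potential triangles: C(98, 3) = 152096.
Each occurs with probability p³ ≈ (0.003092)³ ≈ 2.956967e-08.
By linearity: E[X] = C(98, 3)·p³ ≈ 152096 · 2.956967e-08 ≈ 0.0045.
Since α = 3/2 > 1, p = c/n^{3/2} = o(1/n) is below the triangle threshold p ~ 1/n. Asymptotically E[X] ~ (c³/6)·n^{3(1−α)} = (3³/6)·n^{-1.5} → 0, so by Markov's inequality G has no triangles w.h.p.

E[X] ≈ 0.0045; in regime p = Θ(1/n^{3/2}) E[X] tends to 0 (below the triangle threshold p ~ 1/n).


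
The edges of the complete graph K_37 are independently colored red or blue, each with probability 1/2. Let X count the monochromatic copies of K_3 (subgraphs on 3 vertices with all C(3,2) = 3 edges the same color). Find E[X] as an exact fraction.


Let X = Σ_S X_S over the C(37, 3) = 7770 subsets S of size 3, where X_S = 1 if the K_3 on S is monochromatic.
For a fixed S, the K_3 on S has C(3, 2) = 3 edges. P[all 3 edges red] = (1/2)^3, and likewise for blue, so P[monochromatic] = 2·(1/2)^3 = 2^{1 − 3} = 1/4.
Summing: E[X] = C(37, 3) · 2^{1 − 3} = 7770 · 1/4 = 3885/2.
Numerically: E[X] ≈ 1942.500.

E[X] = C(37,3)·2^(1−C(3,2)) = 3885/2 ≈ 1942.500.


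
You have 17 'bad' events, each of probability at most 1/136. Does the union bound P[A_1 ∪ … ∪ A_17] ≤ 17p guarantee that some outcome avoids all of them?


Union bound: P[∪_{i=1}^{17} A_i] ≤ Σ_i P[A_i] ≤ 17·p = 17·(1/136) = 1/8.
Numerically: 1/8 ≈ 0.1250.
Is 1/8 < 1? YES.
Since P[∪ A_i] ≤ 1/8 < 1, the complement has P[∩ A_i^c] ≥ 1 − 1/8 = 7/8 > 0, so some outcome avoids every A_i.

17·p = 1/8 ≈ 0.1250; existence CERTIFIED by the union bound.


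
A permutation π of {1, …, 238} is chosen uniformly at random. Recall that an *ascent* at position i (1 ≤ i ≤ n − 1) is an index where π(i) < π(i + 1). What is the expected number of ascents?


Write X = Σ X_I over i = 1, …, 237, with X_I the indicator of one ascent.
There are 237 indicators.
For each fixed i, the pair (π(i), π(i+1)) is a uniformly random ordered pair of distinct values from {1, …, 238}; by symmetry P[π(i) < π(i+1)] = 1/2.
By linearity: E[X] = 237 · (1/2) = (238 − 1) · (1/2) = 237/2 ≈ 118.50000.

E[X] = 237/2 = 118.50000.


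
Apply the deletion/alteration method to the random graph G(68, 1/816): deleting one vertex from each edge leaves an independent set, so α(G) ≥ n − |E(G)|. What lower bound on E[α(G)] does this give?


E[|E(G)|] = C(68, 2)·p = 2278 · (1/816) = 67/24.
E[α(G)] ≥ n − E[|E(G)|] = 68 − 67/24 = 1565/24.
Numerically: ≈ 65.2083.
(This is only a lower bound; the true E[α(G)] may be larger.)

E[α(G)] ≥ 1565/24 ≈ 65.2083.


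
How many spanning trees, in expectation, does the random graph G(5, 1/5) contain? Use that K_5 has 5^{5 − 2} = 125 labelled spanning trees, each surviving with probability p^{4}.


K_5 has 5^{5 − 2} = 125 labelled spanning trees.
For each such spanning tree H, let X_H = 1 if all 4 edges of H are present in G. Then P[X_H = 1] = p^{4} = (1/5)^{4} = 1/625.
By linearity: E[X] = Σ_H E[X_H] = 125 · p^{4} = 125 · 1/625 = 1/5.
Numerically: E[X] ≈ 0.2.

E[X] = 125 · (1/5)^{4} = 1/5 ≈ 0.2.


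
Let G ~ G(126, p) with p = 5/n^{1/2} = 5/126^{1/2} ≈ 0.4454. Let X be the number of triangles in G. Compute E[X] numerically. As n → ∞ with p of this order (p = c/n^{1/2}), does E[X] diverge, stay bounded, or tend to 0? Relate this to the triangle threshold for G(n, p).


Number of potential triangles: C(126, 3) = 325500.
Each occurs with probability p³ ≈ (0.4454)³ ≈ 8.838004e-02.
By linearity: E[X] = C(126, 3)·p³ ≈ 325500 · 8.838004e-02 ≈ 28767.7031.
Since α = 1/2 < 1, p = c/n^{1/2} ≫ 1/n is above the triangle threshold p ~ 1/n. Asymptotically E[X] ~ (c³/6)·n^{3(1−α)} = (5³/6)·n^{1.5} → ∞; triangles are abundant w.h.p.

E[X] ≈ 28767.7031; in regime p = Θ(1/n^{1/2}) E[X] diverges (above the triangle threshold p ~ 1/n).


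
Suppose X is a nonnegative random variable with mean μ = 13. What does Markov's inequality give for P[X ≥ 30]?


μ = E[X] = 13, a = 30.
Markov: P[X ≥ 30] ≤ μ/a = (13)/30 = 13/30.
Numerically: ≈ 0.433.
(Since a = 30 > μ = 13.000, the bound 13/30 is < 1 and informative.)

P[X ≥ 30] ≤ 13/30 ≈ 0.433.


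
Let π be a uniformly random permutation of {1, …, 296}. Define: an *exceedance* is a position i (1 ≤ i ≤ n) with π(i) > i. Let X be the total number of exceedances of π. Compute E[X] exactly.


Write X = Σ_{i=1}^{296} X_i, where X_i = 1_{π(i) > i}.
For each fixed i, π(i) is uniform over {1, …, 296} (marginal of a uniform permutation), so P[π(i) > i] = (n − i)/n. Summing: Σ_{i=1}^{296} (n − i)/n = (0 + 1 + … + 295)/296 = 296(296 − 1)/(2·296) = (296 − 1)/2.
Hence E[X] = Σ_{i=1}^{296} (296 − i)/296 = 295/2 ≈ 147.500.

E[X] = 295/2 = 147.500.


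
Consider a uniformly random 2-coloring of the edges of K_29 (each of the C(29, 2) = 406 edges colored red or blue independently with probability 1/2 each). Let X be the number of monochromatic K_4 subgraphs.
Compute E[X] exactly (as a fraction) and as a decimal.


Let X = Σ_S X_S over the C(29, 4) = 23751 subsets S of size 4, where X_S = 1 if the K_4 on S is monochromatic.
For a fixed S, the K_4 on S has C(4, 2) = 6 edges. P[all 6 edges red] = (1/2)^6, and likewise for blue, so P[monochromatic] = 2·(1/2)^6 = 2^{1 − 6} = 1/32.
Summing: E[X] = C(29, 4) · 2^{1 − 6} = 23751 · 1/32 = 23751/32.
Numerically: E[X] ≈ 742.219.

E[X] = C(29,4)·2^(1−C(4,2)) = 23751/32 ≈ 742.219.


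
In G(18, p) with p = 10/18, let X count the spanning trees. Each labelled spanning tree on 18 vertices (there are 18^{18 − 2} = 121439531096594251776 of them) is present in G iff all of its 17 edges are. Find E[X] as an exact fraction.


K_18 has 18^{18 − 2} = 121439531096594251776 labelled spanning trees.
For each such spanning tree H, let X_H = 1 if all 17 edges of H are present in G. Then P[X_H = 1] = p^{17} = (5/9)^{17} = 762939453125/16677181699666569.
Summing the indicators: E[X] = Σ_H E[X_H] = 121439531096594251776 · p^{17} = 121439531096594251776 · 762939453125/16677181699666569 = 50000000000000000/9.
Numerically: E[X] ≈ 5.5556e+15.

E[X] = 121439531096594251776 · (5/9)^{17} = 50000000000000000/9 ≈ 5.5556e+15.


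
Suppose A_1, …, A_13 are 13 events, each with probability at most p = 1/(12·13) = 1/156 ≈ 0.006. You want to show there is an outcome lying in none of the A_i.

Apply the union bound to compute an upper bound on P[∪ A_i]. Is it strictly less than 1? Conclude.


Union bound: P[∪_{i=1}^{13} A_i] ≤ Σ_i P[A_i] ≤ 13·p = 13·(1/156) = 1/12.
Numerically: 1/12 ≈ 0.083.
Is 1/12 < 1? YES.
Since P[∪ A_i] ≤ 1/12 < 1, the complement has P[∩ A_i^c] ≥ 1 − 1/12 = 11/12 > 0, so some outcome avoids every A_i.

13·p = 1/12 ≈ 0.083; existence CERTIFIED by the union bound.


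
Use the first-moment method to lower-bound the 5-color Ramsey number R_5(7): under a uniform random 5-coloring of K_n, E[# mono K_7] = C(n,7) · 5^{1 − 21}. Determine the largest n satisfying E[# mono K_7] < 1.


We need C(n, 7) · 5^{1 − 21} < 1, i.e. C(n, 7) < 5^{21 − 1} = 95367431640625.
Check values of n near the boundary:
  n = 334: C(334, 7) = 86359460961576; 86359460961576 < 95367431640625? YES
  n = 335: C(335, 7) = 88202498238195; 88202498238195 < 95367431640625? YES
  n = 336: C(336, 7) = 90079147136880; 90079147136880 < 95367431640625? YES
  n = 337: C(337, 7) = 91989916924632; 91989916924632 < 95367431640625? YES
  n = 338: C(338, 7) = 93935323022736; 93935323022736 < 95367431640625? YES
  n = 339: C(339, 7) = 95915887062372; 95915887062372 < 95367431640625? NO
The largest n with C(n, 7) < 95367431640625 is n = 338 (where E[X] = 93935323022736/95367431640625 ≈ 0.984983). Hence R_5(7) > 338, i.e. R_5(7) ≥ 339.

Largest n = 338; hence R_5(7) > 338.


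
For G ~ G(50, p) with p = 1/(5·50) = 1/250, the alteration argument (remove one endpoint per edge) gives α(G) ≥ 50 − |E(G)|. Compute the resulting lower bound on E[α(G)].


E[|E(G)|] = C(50, 2)·p = 1225 · (1/250) = 49/10.
E[α(G)] ≥ n − E[|E(G)|] = 50 − 49/10 = 451/10.
Numerically: ≈ 45.1000.
(This is only a lower bound; the true E[α(G)] may be larger.)

E[α(G)] ≥ 451/10 ≈ 45.1000.


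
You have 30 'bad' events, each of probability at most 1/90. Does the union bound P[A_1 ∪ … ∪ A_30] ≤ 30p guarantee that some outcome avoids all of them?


Union bound: P[∪_{i=1}^{30} A_i] ≤ Σ_i P[A_i] ≤ 30·p = 30·(1/90) = 1/3.
Numerically: 1/3 ≈ 0.3333333.
Is 1/3 < 1? YES.
Since P[∪ A_i] ≤ 1/3 < 1, the complement has P[∩ A_i^c] ≥ 1 − 1/3 = 2/3 > 0, so some outcome avoids every A_i.

30·p = 1/3 ≈ 0.3333333; existence CERTIFIED by the union bound.


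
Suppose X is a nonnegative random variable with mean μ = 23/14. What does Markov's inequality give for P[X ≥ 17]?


μ = E[X] = 23/14, a = 17.
Markov: P[X ≥ 17] ≤ μ/a = (23/14)/17 = 23/238.
Numerically: ≈ 0.097.
(Since a = 17 > μ = 1.643, the bound 23/238 is < 1 and informative.)

P[X ≥ 17] ≤ 23/238 ≈ 0.097.


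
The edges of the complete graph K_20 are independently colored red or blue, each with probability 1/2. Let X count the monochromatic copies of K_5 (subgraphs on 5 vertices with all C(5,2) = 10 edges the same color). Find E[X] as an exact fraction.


Let X = Σ_S X_S over the C(20, 5) = 15504 subsets S of size 5, where X_S = 1 if the K_5 on S is monochromatic.
For a fixed S, the K_5 on S has C(5, 2) = 10 edges. P[all 10 edges red] = (1/2)^10, and likewise for blue, so P[monochromatic] = 2·(1/2)^10 = 2^{1 − 10} = 1/512.
Summing: E[X] = C(20, 5) · 2^{1 − 10} = 15504 · 1/512 = 969/32.
Numerically: E[X] ≈ 30.281250.

E[X] = C(20,5)·2^(1−C(5,2)) = 969/32 ≈ 30.281250.


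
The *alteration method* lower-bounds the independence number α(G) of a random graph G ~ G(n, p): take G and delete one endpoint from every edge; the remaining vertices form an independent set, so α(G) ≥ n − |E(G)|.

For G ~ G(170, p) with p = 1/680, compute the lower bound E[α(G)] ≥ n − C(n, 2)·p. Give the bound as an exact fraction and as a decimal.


E[|E(G)|] = C(170, 2)·p = 14365 · (1/680) = 169/8.
E[α(G)] ≥ n − E[|E(G)|] = 170 − 169/8 = 1191/8.
Numerically: ≈ 148.875.
(This is only a lower bound; the true E[α(G)] may be larger.)

E[α(G)] ≥ 1191/8 ≈ 148.875.


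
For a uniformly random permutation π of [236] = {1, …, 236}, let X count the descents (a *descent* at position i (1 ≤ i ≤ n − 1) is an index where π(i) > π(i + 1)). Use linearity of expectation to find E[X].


Write X = Σ X_I over i = 1, …, 235, with X_I the indicator of one descent.
There are 235 indicators.
For each fixed i, the pair (π(i), π(i+1)) is a uniformly random ordered pair of distinct values from {1, …, 236}; by symmetry P[π(i) > π(i+1)] = 1/2.
By linearity: E[X] = 235 · (1/2) = (236 − 1) · (1/2) = 235/2 ≈ 117.50000.

E[X] = 235/2 = 117.50000.


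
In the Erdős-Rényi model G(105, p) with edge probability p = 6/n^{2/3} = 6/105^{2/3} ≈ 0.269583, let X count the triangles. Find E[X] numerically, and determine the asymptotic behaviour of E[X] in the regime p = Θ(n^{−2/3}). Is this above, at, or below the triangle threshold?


Number of potential triangles: C(105, 3) = 187460.
Each occurs with probability p³ ≈ (0.269583)³ ≈ 1.95918367e-02.
By linearity: E[X] = C(105, 3)·p³ ≈ 187460 · 1.95918367e-02 ≈ 3672.685714.
Since α = 2/3 < 1, p = c/n^{2/3} ≫ 1/n is above the triangle threshold p ~ 1/n. Asymptotically E[X] ~ (c³/6)·n^{3(1−α)} = (6³/6)·n^{1} → ∞; triangles are abundant w.h.p.

E[X] ≈ 3672.685714; in regime p = Θ(1/n^{2/3}) E[X] diverges (above the triangle threshold p ~ 1/n).


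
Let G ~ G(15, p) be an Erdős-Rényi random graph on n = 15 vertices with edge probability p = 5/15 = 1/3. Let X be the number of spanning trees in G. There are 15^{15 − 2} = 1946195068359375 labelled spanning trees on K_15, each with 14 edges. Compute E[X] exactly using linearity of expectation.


K_15 has 15^{15 − 2} = 1946195068359375 labelled spanning trees.
For each such spanning tree H, let X_H = 1 if all 14 edges of H are present in G. Then P[X_H = 1] = p^{14} = (1/3)^{14} = 1/4782969.
By linearity of expectation: E[X] = Σ_H E[X_H] = 1946195068359375 · p^{14} = 1946195068359375 · 1/4782969 = 1220703125/3.
Numerically: E[X] ≈ 4.07e+08.

E[X] = 1946195068359375 · (1/3)^{14} = 1220703125/3 ≈ 4.07e+08.


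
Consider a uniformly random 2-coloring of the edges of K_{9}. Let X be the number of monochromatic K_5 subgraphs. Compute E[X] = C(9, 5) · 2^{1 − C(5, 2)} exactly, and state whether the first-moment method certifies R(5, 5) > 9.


E[X] = C(9, 5) · 2^{1 − 10} = 126 · 2^{−9} = 126/512.
As a reduced fraction: E[X] = 63/256 ≈ 0.2461.
Is E[X] < 1? YES.
Since E[X] < 1, there exists a 2-coloring of K_{9} with no monochromatic K_5; hence R(5, 5) > 9.

E[X] = 63/256 ≈ 0.2461; E[X] < 1, so R(5, 5) > 9.


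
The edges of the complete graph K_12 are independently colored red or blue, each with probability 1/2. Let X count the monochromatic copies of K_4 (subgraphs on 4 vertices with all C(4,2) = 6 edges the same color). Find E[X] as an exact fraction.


Let X = Σ_S X_S over the C(12, 4) = 495 subsets S of size 4, where X_S = 1 if the K_4 on S is monochromatic.
For a fixed S, the K_4 on S has C(4, 2) = 6 edges. P[all 6 edges red] = (1/2)^6, and likewise for blue, so P[monochromatic] = 2·(1/2)^6 = 2^{1 − 6} = 1/32.
By linearity of expectation: E[X] = C(12, 4) · 2^{1 − 6} = 495 · 1/32 = 495/32.
Numerically: E[X] ≈ 15.4688.

E[X] = C(12,4)·2^(1−C(4,2)) = 495/32 ≈ 15.4688.


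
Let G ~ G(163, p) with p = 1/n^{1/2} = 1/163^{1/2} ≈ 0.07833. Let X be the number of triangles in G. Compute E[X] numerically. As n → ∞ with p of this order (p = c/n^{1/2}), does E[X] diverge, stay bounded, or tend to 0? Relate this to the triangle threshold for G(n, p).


Number of potential triangles: C(163, 3) = 708561.
Each occurs with probability p³ ≈ (0.07833)³ ≈ 4.805279e-04.
By linearity: E[X] = C(163, 3)·p³ ≈ 708561 · 4.805279e-04 ≈ 340.4833.
Since α = 1/2 < 1, p = c/n^{1/2} ≫ 1/n is above the triangle threshold p ~ 1/n. Asymptotically E[X] ~ (c³/6)·n^{3(1−α)} = (1³/6)·n^{1.5} → ∞; triangles are abundant w.h.p.

E[X] ≈ 340.4833; in regime p = Θ(1/n^{1/2}) E[X] diverges (above the triangle threshold p ~ 1/n).


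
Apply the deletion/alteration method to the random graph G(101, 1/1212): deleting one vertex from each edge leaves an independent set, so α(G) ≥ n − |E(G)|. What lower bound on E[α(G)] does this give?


E[|E(G)|] = C(101, 2)·p = 5050 · (1/1212) = 25/6.
E[α(G)] ≥ n − E[|E(G)|] = 101 − 25/6 = 581/6.
Numerically: ≈ 96.833.
(This is only a lower bound; the true E[α(G)] may be larger.)

E[α(G)] ≥ 581/6 ≈ 96.833.


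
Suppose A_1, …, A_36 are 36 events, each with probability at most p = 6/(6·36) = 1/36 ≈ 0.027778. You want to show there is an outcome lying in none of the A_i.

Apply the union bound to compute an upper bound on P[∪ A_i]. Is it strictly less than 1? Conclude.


Union bound: P[∪_{i=1}^{36} A_i] ≤ Σ_i P[A_i] ≤ 36·p = 36·(1/36) = 1.
Numerically: 1 ≈ 1.000000.
Is 1 < 1? NO.
Since the bound 1 is ≥ 1, the union bound is uninformative here; it does NOT by itself certify existence.

36·p = 1 ≈ 1.000000; existence NOT certified by the union bound.


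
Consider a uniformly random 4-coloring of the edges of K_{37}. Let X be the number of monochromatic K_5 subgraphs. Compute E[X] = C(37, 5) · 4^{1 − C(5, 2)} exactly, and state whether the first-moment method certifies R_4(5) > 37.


E[X] = C(37, 5) · 4^{1 − 10} = 435897 · 4^{−9} = 435897/262144.
As a reduced fraction: E[X] = 435897/262144 ≈ 1.662815.
Is E[X] < 1? NO.
Since E[X] ≥ 1, the first-moment bound is inconclusive at n = 37; it does NOT by itself certify R_4(5) > 37.

E[X] = 435897/262144 ≈ 1.662815; E[X] ≥ 1; first-moment method inconclusive here.


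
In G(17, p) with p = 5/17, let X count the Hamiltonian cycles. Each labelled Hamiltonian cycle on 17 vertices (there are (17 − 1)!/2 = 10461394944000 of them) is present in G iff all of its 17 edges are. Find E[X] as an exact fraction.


K_17 has (17 − 1)!/2 = 10461394944000 labelled Hamiltonian cycles.
For each such Hamiltonian cycle H, let X_H = 1 if all 17 edges of H are present in G. Then P[X_H = 1] = p^{17} = (5/17)^{17} = 762939453125/827240261886336764177.
Summing the indicators: E[X] = Σ_H E[X_H] = 10461394944000 · p^{17} = 10461394944000 · 762939453125/827240261886336764177 = 7981410937500000000000000/827240261886336764177.
Numerically: E[X] ≈ 9648.

E[X] = 10461394944000 · (5/17)^{17} = 7981410937500000000000000/827240261886336764177 ≈ 9648.


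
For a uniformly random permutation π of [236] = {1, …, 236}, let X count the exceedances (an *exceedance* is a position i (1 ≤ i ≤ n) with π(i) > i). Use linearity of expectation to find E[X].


Write X = Σ_{i=1}^{236} X_i, where X_i = 1_{π(i) > i}.
For each fixed i, π(i) is uniform over {1, …, 236} (marginal of a uniform permutation), so P[π(i) > i] = (n − i)/n. Summing: Σ_{i=1}^{236} (n − i)/n = (0 + 1 + … + 235)/236 = 236(236 − 1)/(2·236) = (236 − 1)/2.
Hence E[X] = Σ_{i=1}^{236} (236 − i)/236 = 235/2 ≈ 117.5000.

E[X] = 235/2 = 117.5000.
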